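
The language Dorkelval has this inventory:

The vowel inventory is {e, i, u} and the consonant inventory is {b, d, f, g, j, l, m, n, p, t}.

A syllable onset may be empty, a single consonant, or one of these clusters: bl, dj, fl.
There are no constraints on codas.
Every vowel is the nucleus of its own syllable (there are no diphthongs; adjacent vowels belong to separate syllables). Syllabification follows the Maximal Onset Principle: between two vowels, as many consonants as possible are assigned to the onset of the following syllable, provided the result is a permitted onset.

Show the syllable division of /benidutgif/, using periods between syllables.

Vowels present: e, i, u, i; each is a nucleus, giving 4 syllables.
/e…i/ gap (V1→V2): /n/ is a single consonant, so it becomes the next onset.
/i…u/ gap (V2→V3): /d/ is a single consonant, so it becomes the next onset.
/u…i/ gap (V3→V4): /tg/; trying suffixes from longest down, /g/ is the first permitted one, so coda /t/ | onset /g/.

be.ni.dut.gif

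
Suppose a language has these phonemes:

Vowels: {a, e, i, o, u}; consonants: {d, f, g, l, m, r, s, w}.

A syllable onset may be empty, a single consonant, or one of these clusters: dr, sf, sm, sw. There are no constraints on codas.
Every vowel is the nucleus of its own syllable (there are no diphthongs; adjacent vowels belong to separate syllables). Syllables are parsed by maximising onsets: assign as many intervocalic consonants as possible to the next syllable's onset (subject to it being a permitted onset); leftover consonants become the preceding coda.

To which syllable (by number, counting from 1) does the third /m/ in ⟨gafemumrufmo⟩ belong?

5

Nuclei (vowels): a, e, u, u, o → 5 syllables.
/a…e/ gap (V1→V2): /f/ → onset of the next syllable (single consonants are always licit onsets).
/e…u/ gap (V2→V3): /m/ is a single consonant, so it becomes the next onset.
/u…u/ gap (V3→V4): /mr/ splits as /m/ + /r/ (/r/ is the longest suffix that is a licit onset).
/u…o/ gap (V4→V5): cluster /fm/ — the longest permitted-onset suffix is /m/; onset = /m/, preceding coda = /f/.
Result: ga.fe.mum.ruf.mo.
The third /m/ is in the onset of syllable 5 (/mo/).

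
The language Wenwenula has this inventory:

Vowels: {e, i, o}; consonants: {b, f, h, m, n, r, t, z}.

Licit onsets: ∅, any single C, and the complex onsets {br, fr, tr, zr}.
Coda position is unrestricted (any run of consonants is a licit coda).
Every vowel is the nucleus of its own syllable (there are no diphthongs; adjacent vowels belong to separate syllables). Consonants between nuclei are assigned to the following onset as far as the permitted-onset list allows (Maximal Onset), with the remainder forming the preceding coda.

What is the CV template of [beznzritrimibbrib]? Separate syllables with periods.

Vowels present: e, i, i, i, i; each is a nucleus, giving 5 syllables.
/e…i/ gap (V1→V2): /znzr/ — longest licit onset from the right is /zr/, leaving /zn/ as coda.
/i…i/ gap (V2→V3): /tr/ — entire cluster is a permitted onset → onset /tr/, coda ∅.
/i…i/ gap (V3→V4): /m/ is a single consonant, so it becomes the next onset.
/i…i/ gap (V4→V5): /bbr/ splits as /b/ + /br/ (/br/ is the longest suffix that is a licit onset).
Putting it together: bezn.zri.tri.mib.brib.
Mapping each syllable to C/V: /bezn/ → CVCC, /zri/ → CCV, /tri/ → CCV, /mib/ → CVC, /brib/ → CCVC.

CVCC.CCV.CCV.CVC.CCVC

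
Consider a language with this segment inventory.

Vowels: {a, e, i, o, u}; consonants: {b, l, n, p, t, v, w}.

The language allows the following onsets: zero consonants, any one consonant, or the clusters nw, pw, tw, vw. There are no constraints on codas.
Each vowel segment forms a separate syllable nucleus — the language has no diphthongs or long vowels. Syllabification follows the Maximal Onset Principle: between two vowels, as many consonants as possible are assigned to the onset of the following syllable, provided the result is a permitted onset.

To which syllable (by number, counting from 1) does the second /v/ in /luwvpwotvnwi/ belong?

Nuclei (vowels): u, o, i → 3 syllables.
V1 /u/ – V2 /o/: /wvpw/ — longest licit onset from the right is /pw/, leaving /wv/ as coda.
V2 /o/ – V3 /i/: /tvnw/; trying suffixes from longest down, /nw/ is the first permitted one, so coda /tv/ | onset /nw/.
So the parse is luwv.pwotv.nwi.
The second /v/ is in the coda of syllable 2 (/pwotv/).

2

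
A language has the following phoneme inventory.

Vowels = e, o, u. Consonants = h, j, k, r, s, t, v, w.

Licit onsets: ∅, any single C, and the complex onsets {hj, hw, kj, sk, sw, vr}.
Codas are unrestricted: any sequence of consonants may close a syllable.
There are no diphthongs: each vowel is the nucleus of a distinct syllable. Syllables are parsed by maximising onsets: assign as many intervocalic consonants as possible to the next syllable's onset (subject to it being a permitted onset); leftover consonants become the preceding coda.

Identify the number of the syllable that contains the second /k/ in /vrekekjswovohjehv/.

Vowels present: e, e, o, o, e; each is a nucleus, giving 5 syllables.
Between /e/ (V1) and /e/ (V2): /k/ → onset of the next syllable (single consonants are always licit onsets).
Between /e/ (V2) and /o/ (V3): cluster /kjsw/ — the longest permitted-onset suffix is /sw/; onset = /sw/, preceding coda = /kj/.
Between /o/ (V3) and /o/ (V4): /v/ → onset of the next syllable (single consonants are always licit onsets).
Between /o/ (V4) and /e/ (V5): /hj/ — entire cluster is a permitted onset → onset /hj/, coda ∅.
Putting it together: vre.kekj.swo.vo.hjehv.
The second /k/ is in the coda of syllable 2 (/kekj/).

2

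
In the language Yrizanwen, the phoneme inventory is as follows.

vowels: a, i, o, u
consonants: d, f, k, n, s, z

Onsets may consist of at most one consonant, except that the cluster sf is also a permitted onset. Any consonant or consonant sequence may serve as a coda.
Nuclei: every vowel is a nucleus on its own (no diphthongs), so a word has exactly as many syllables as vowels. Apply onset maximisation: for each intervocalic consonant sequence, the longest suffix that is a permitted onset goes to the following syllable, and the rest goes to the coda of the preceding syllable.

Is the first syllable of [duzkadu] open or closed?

closed

Nuclei (vowels): u, a, u → 3 syllables.
σ1/σ2 boundary: /zk/; trying suffixes from longest down, /k/ is the first permitted one, so coda /z/ | onset /k/.
σ2/σ3 boundary: just /d/ — single C goes to the following onset.
So the parse is duz.ka.du.
Syllable 1 is /duz/ with coda /z/, so it is closed.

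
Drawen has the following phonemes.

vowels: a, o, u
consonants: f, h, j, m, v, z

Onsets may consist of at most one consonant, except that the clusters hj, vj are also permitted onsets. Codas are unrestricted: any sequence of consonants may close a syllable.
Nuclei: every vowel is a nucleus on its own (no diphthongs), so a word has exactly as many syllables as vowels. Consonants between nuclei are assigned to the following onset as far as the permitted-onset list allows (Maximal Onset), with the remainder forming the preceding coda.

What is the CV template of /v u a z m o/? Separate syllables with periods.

Vowels present: u, a, o; each is a nucleus, giving 3 syllables.
/u…a/ gap (V1→V2): no consonants, so the boundary falls immediately after /u/.
/a…o/ gap (V2→V3): /zm/; trying suffixes from longest down, /m/ is the first permitted one, so coda /z/ | onset /m/.
Syllabification: vu.az.mo.
Mapping each syllable to C/V: /vu/ → CV, /az/ → VC, /mo/ → CV.

CV.VC.CV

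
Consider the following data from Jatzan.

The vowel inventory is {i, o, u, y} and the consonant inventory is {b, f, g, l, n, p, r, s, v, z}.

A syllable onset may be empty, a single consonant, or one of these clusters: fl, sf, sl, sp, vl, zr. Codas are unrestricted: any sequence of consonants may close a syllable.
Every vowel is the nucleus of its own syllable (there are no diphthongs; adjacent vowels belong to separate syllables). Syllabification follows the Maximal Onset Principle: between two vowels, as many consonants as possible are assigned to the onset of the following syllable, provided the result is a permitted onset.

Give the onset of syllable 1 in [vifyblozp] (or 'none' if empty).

The vowels are i, y, o — 3 nuclei, so 3 syllables.
σ1/σ2 boundary: /f/ → onset of the next syllable (single consonants are always licit onsets).
σ2/σ3 boundary: /bl/ — longest licit onset from the right is /l/, leaving /b/ as coda.
Result: vi.fyb.lozp.
Syllable 1 is /vi/: onset /v/, nucleus /i/, coda ∅.

v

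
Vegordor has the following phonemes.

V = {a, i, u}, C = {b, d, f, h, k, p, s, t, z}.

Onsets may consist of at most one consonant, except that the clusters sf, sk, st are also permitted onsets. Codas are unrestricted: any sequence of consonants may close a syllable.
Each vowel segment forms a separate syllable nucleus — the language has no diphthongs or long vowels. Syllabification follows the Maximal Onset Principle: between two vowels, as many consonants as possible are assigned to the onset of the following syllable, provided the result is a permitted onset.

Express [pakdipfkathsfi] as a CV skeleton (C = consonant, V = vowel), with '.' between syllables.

The vowels are a, i, a, i — 4 nuclei, so 4 syllables.
σ1/σ2 boundary: /kd/ — longest licit onset from the right is /d/, leaving /k/ as coda.
σ2/σ3 boundary: cluster /pfk/ — the longest permitted-onset suffix is /k/; onset = /k/, preceding coda = /pf/.
σ3/σ4 boundary: /thsf/ splits as /th/ + /sf/ (/sf/ is the longest suffix that is a licit onset).
So the parse is pak.dipf.kath.sfi.
Mapping each syllable to C/V: /pak/ → CVC, /dipf/ → CVCC, /kath/ → CVCC, /sfi/ → CCV.

CVC.CVCC.CVCC.CCV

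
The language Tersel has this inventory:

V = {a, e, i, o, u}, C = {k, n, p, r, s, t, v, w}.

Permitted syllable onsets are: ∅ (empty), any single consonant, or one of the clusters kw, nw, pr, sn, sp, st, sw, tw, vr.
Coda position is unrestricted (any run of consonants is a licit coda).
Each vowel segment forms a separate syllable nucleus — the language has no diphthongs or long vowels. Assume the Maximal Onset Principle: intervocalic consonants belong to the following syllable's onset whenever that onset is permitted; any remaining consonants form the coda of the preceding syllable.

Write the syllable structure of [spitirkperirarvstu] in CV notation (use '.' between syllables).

The vowels are i, i, e, i, a, u — 6 nuclei, so 6 syllables.
/i…i/ gap (V1→V2): /t/ → onset of the next syllable (single consonants are always licit onsets).
/i…e/ gap (V2→V3): /rkp/ — longest licit onset from the right is /p/, leaving /rk/ as coda.
/e…i/ gap (V3→V4): just /r/ — single C goes to the following onset.
/i…a/ gap (V4→V5): /r/ → onset of the next syllable (single consonants are always licit onsets).
/a…u/ gap (V5→V6): /rvst/ — longest licit onset from the right is /st/, leaving /rv/ as coda.
Syllabification: spi.tirk.pe.ri.rarv.stu.
Mapping each syllable to C/V: /spi/ → CCV, /tirk/ → CVCC, /pe/ → CV, /ri/ → CV, /rarv/ → CVCC, /stu/ → CCV.

CCV.CVCC.CV.CV.CVCC.CCV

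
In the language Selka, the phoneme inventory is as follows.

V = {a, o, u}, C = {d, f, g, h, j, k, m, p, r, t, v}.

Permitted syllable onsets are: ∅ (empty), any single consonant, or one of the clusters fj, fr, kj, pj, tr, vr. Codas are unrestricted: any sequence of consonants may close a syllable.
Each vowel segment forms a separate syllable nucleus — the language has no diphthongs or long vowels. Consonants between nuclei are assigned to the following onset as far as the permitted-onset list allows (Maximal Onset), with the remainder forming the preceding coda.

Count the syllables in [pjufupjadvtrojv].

Nuclei (vowels): u, u, a, o → 4 syllables.

4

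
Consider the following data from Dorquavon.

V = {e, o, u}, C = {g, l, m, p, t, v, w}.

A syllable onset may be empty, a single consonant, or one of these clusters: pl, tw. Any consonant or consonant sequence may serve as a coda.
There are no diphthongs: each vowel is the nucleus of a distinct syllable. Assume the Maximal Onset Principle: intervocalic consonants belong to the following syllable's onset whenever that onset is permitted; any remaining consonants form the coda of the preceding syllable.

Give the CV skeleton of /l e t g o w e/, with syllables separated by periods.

CVC.CV.CV

The vowels are e, o, e — 3 nuclei, so 3 syllables.
σ1/σ2 boundary: cluster /tg/ — the longest permitted-onset suffix is /g/; onset = /g/, preceding coda = /t/.
σ2/σ3 boundary: /w/ is a single consonant, so it becomes the next onset.
So the parse is let.go.we.
Mapping each syllable to C/V: /let/ → CVC, /go/ → CV, /we/ → CV.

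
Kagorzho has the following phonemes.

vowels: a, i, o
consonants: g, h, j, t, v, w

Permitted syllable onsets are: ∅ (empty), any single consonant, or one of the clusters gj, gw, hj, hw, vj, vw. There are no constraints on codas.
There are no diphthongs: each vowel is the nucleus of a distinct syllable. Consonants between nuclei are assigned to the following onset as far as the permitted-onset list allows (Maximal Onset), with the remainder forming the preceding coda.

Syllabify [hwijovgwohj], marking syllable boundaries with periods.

Nuclei (vowels): i, o, o → 3 syllables.
V1 /i/ – V2 /o/: /j/ is a single consonant, so it becomes the next onset.
V2 /o/ – V3 /o/: /vgw/ — longest licit onset from the right is /gw/, leaving /v/ as coda.

hwi.jov.gwohj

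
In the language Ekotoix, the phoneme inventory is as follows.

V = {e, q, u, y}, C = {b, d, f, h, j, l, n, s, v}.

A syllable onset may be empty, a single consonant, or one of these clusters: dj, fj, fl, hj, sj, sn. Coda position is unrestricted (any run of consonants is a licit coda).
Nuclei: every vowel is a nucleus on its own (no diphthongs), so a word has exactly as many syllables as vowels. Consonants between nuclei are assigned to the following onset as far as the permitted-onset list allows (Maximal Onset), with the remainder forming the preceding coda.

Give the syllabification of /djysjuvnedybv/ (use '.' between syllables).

djy.sjuv.ne.dybv

The vowels are y, u, e, y — 4 nuclei, so 4 syllables.
σ1/σ2 boundary: cluster /sj/ — /sj/ is itself a permitted onset, so the whole cluster goes right; preceding coda = ∅.
σ2/σ3 boundary: /vn/; trying suffixes from longest down, /n/ is the first permitted one, so coda /v/ | onset /n/.
σ3/σ4 boundary: /d/ is a single consonant, so it becomes the next onset.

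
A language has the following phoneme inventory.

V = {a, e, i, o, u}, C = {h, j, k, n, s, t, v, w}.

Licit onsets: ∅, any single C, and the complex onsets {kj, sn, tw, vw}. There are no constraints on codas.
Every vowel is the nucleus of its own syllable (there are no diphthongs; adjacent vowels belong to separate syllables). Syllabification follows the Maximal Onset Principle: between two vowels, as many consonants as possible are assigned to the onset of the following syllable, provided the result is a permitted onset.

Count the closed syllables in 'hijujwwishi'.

2

The vowels are i, u, i, i — 4 nuclei, so 4 syllables.
/i…u/ gap (V1→V2): /j/ → onset of the next syllable (single consonants are always licit onsets).
/u…i/ gap (V2→V3): /jww/ splits as /jw/ + /w/ (/w/ is the longest suffix that is a licit onset).
/i…i/ gap (V3→V4): /sh/ splits as /s/ + /h/ (/h/ is the longest suffix that is a licit onset).
So the parse is hi.jujw.wis.hi.
Classifying each syllable: /hi/ (open), /jujw/ (closed), /wis/ (closed), /hi/ (open).
Closed syllables: 2.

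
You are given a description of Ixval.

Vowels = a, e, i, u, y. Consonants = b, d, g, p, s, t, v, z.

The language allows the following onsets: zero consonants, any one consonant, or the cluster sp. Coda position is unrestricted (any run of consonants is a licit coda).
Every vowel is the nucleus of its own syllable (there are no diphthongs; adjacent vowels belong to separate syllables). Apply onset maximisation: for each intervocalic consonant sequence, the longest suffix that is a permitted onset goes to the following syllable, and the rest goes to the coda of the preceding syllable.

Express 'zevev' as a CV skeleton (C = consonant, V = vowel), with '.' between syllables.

The vowels are e, e — 2 nuclei, so 2 syllables.
σ1/σ2 boundary: just /v/ — single C goes to the following onset.
Syllabification: ze.vev.
Mapping each syllable to C/V: /ze/ → CV, /vev/ → CVC.

CV.CVC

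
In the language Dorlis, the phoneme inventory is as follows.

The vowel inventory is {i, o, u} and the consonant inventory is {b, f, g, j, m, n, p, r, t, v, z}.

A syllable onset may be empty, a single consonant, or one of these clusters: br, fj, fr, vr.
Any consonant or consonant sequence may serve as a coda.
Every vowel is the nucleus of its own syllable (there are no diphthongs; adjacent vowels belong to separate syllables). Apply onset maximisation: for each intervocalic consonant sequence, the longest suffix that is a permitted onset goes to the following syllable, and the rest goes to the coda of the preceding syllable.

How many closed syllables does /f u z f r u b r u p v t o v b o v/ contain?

The vowels are u, u, u, o, o — 5 nuclei, so 5 syllables.
Between /u/ (V1) and /u/ (V2): /zfr/; trying suffixes from longest down, /fr/ is the first permitted one, so coda /z/ | onset /fr/.
Between /u/ (V2) and /u/ (V3): /br/ is a licit onset in full, so it all attaches to the next syllable.
Between /u/ (V3) and /o/ (V4): cluster /pvt/ — the longest permitted-onset suffix is /t/; onset = /t/, preceding coda = /pv/.
Between /o/ (V4) and /o/ (V5): /vb/ — longest licit onset from the right is /b/, leaving /v/ as coda.
So the parse is fuz.fru.brupv.tov.bov.
Classifying each syllable: /fuz/ (closed), /fru/ (open), /brupv/ (closed), /tov/ (closed), /bov/ (closed).
Closed syllables: 4.

4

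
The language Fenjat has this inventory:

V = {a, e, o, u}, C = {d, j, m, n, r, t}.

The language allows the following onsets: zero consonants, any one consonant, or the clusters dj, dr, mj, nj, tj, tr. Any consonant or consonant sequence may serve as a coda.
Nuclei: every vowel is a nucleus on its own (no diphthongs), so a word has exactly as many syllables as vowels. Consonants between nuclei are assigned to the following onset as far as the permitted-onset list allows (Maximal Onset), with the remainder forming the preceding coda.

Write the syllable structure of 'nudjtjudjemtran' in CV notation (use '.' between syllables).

Vowels present: u, u, e, a; each is a nucleus, giving 4 syllables.
Between /u/ (V1) and /u/ (V2): cluster /djtj/ — the longest permitted-onset suffix is /tj/; onset = /tj/, preceding coda = /dj/.
Between /u/ (V2) and /e/ (V3): /dj/ is a licit onset in full, so it all attaches to the next syllable.
Between /e/ (V3) and /a/ (V4): /mtr/ — longest licit onset from the right is /tr/, leaving /m/ as coda.
So the parse is nudj.tju.djem.tran.
Mapping each syllable to C/V: /nudj/ → CVCC, /tju/ → CCV, /djem/ → CCVC, /tran/ → CCVC.

CVCC.CCV.CCVC.CCVC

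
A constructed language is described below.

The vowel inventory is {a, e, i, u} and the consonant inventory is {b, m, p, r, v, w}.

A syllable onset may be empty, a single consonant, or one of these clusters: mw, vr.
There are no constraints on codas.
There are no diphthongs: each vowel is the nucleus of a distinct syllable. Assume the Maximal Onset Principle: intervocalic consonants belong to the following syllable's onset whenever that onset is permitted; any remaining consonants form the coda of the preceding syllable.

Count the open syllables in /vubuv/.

Vowels present: u, u; each is a nucleus, giving 2 syllables.
V1 /u/ – V2 /u/: just /b/ — single C goes to the following onset.
So the parse is vu.buv.
Classifying each syllable: /vu/ (open), /buv/ (closed).
Open syllables: 1.

1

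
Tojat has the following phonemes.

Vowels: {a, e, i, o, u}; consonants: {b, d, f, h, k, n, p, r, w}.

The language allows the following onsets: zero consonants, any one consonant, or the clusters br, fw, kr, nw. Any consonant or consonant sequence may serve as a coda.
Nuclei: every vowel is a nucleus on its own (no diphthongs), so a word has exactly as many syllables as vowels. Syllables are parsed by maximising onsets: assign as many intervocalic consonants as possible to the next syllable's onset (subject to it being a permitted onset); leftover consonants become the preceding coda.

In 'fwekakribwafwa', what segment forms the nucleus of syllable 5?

The vowels are e, a, i, a, a — 5 nuclei, so 5 syllables.
The fifth nucleus (vowel 5 from the left) is /a/.

a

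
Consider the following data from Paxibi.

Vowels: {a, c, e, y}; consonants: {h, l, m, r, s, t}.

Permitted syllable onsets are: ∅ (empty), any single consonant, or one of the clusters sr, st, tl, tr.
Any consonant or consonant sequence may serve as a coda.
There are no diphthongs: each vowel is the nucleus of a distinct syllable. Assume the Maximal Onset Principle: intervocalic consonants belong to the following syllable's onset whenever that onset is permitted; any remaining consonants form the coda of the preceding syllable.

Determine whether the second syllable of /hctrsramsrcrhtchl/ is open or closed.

closed

The vowels are c, a, c, c — 4 nuclei, so 4 syllables.
Between /c/ (V1) and /a/ (V2): cluster /trsr/ — the longest permitted-onset suffix is /sr/; onset = /sr/, preceding coda = /tr/.
Between /a/ (V2) and /c/ (V3): /msr/ — longest licit onset from the right is /sr/, leaving /m/ as coda.
Between /c/ (V3) and /c/ (V4): cluster /rht/ — the longest permitted-onset suffix is /t/; onset = /t/, preceding coda = /rh/.
Result: hctr.sram.srcrh.tchl.
Syllable 2 is /sram/ with coda /m/, so it is closed.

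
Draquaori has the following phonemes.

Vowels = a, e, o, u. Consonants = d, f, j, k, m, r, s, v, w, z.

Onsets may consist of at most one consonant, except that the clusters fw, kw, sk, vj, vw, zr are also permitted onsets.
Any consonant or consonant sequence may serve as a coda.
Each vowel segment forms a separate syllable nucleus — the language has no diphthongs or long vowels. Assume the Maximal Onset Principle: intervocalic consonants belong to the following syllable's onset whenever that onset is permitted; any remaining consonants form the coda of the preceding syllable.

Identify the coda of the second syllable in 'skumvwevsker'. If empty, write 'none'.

v

Nuclei (vowels): u, e, e → 3 syllables.
σ1/σ2 boundary: /mvw/ splits as /m/ + /vw/ (/vw/ is the longest suffix that is a licit onset).
σ2/σ3 boundary: /vsk/; trying suffixes from longest down, /sk/ is the first permitted one, so coda /v/ | onset /sk/.
Putting it together: skum.vwev.sker.
Syllable 2 is /vwev/: onset /vw/, nucleus /e/, coda /v/.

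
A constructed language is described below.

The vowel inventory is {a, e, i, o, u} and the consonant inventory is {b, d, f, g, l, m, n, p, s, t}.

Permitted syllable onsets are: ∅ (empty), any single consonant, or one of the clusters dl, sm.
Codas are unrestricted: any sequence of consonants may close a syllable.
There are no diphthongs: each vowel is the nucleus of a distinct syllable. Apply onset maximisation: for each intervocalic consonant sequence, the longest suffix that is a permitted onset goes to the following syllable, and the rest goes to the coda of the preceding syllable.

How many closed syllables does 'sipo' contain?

Vowels present: i, o; each is a nucleus, giving 2 syllables.
V1 /i/ – V2 /o/: /p/ is a single consonant, so it becomes the next onset.
Result: si.po.
Classifying each syllable: /si/ (open), /po/ (open).
Closed syllables: 0.

0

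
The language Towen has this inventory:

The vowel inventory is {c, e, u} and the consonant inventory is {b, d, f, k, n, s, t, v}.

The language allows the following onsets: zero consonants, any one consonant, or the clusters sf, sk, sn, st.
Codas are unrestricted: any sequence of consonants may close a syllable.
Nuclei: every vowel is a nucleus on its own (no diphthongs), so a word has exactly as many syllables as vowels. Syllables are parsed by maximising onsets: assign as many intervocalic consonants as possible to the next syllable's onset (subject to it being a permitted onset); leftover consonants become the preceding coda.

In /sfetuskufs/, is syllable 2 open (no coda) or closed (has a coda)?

open

The vowels are e, u, u — 3 nuclei, so 3 syllables.
σ1/σ2 boundary: just /t/ — single C goes to the following onset.
σ2/σ3 boundary: /sk/ — entire cluster is a permitted onset → onset /sk/, coda ∅.
Syllabification: sfe.tu.skufs.
Syllable 2 is /tu/; it ends in its nucleus with no coda, so it is open.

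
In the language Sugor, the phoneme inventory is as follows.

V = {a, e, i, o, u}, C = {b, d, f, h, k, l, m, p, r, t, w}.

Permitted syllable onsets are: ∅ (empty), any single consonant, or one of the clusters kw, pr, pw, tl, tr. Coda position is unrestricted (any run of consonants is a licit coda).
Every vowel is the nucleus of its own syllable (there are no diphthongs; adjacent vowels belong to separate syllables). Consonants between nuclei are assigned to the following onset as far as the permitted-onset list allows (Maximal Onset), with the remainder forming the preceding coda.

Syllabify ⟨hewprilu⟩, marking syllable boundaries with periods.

hew.pri.lu

Vowels present: e, i, u; each is a nucleus, giving 3 syllables.
Between /e/ (V1) and /i/ (V2): cluster /wpr/ — the longest permitted-onset suffix is /pr/; onset = /pr/, preceding coda = /w/.
Between /i/ (V2) and /u/ (V3): /l/ is a single consonant, so it becomes the next onset.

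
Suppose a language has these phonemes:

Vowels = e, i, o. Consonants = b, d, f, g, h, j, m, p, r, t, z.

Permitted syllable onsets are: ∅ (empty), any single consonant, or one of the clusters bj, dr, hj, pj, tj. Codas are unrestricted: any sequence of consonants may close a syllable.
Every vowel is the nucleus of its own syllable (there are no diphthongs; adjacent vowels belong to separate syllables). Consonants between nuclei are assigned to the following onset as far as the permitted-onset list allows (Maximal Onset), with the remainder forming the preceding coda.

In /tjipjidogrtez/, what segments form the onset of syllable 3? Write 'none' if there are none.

The vowels are i, i, o, e — 4 nuclei, so 4 syllables.
/i…i/ gap (V1→V2): cluster /pj/ — /pj/ is itself a permitted onset, so the whole cluster goes right; preceding coda = ∅.
/i…o/ gap (V2→V3): /d/ is a single consonant, so it becomes the next onset.
/o…e/ gap (V3→V4): /grt/ splits as /gr/ + /t/ (/t/ is the longest suffix that is a licit onset).
Putting it together: tji.pji.dogr.tez.
Syllable 3 is /dogr/: onset /d/, nucleus /o/, coda /gr/.

d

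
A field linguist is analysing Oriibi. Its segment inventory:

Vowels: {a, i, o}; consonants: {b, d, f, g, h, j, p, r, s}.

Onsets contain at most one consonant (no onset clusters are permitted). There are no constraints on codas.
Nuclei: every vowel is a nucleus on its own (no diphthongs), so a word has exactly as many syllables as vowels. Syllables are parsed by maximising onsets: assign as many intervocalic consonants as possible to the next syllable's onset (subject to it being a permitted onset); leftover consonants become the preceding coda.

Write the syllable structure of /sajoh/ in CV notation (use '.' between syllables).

CV.CVC

Nuclei (vowels): a, o → 2 syllables.
/a…o/ gap (V1→V2): just /j/ — single C goes to the following onset.
So the parse is sa.joh.
Mapping each syllable to C/V: /sa/ → CV, /joh/ → CVC.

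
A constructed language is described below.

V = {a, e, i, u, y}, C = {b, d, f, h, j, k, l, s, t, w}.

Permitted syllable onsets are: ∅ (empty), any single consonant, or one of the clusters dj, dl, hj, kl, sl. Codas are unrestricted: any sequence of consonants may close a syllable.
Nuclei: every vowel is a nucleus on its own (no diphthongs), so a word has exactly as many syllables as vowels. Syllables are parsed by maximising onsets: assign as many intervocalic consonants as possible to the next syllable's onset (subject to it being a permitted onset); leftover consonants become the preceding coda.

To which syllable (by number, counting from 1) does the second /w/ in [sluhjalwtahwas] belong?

Vowels present: u, a, a, a; each is a nucleus, giving 4 syllables.
σ1/σ2 boundary: /hj/ is a licit onset in full, so it all attaches to the next syllable.
σ2/σ3 boundary: /lwt/ splits as /lw/ + /t/ (/t/ is the longest suffix that is a licit onset).
σ3/σ4 boundary: /hw/; trying suffixes from longest down, /w/ is the first permitted one, so coda /h/ | onset /w/.
So the parse is slu.hjalw.tah.was.
The second /w/ is in the onset of syllable 4 (/was/).

4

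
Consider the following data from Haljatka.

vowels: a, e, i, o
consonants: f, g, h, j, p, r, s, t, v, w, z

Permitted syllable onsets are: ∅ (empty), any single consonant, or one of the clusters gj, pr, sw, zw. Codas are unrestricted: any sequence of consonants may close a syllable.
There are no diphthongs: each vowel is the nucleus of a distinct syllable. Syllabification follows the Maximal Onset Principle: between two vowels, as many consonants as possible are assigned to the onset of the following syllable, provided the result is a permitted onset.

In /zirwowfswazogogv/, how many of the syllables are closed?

Nuclei (vowels): i, o, a, o, o → 5 syllables.
V1 /i/ – V2 /o/: cluster /rw/ — the longest permitted-onset suffix is /w/; onset = /w/, preceding coda = /r/.
V2 /o/ – V3 /a/: /wfsw/ — longest licit onset from the right is /sw/, leaving /wf/ as coda.
V3 /a/ – V4 /o/: /z/ → onset of the next syllable (single consonants are always licit onsets).
V4 /o/ – V5 /o/: /g/ is a single consonant, so it becomes the next onset.
Putting it together: zir.wowf.swa.zo.gogv.
Classifying each syllable: /zir/ (closed), /wowf/ (closed), /swa/ (open), /zo/ (open), /gogv/ (closed).
Closed syllables: 3.

3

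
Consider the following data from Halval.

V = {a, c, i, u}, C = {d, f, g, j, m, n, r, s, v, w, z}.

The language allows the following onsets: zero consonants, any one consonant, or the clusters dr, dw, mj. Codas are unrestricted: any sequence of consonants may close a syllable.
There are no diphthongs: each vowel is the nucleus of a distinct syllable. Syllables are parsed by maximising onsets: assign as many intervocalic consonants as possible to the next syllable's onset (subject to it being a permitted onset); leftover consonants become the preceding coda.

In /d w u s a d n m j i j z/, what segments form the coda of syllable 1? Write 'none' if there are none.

The vowels are u, a, i — 3 nuclei, so 3 syllables.
/u…a/ gap (V1→V2): /s/ → onset of the next syllable (single consonants are always licit onsets).
/a…i/ gap (V2→V3): /dnmj/ — longest licit onset from the right is /mj/, leaving /dn/ as coda.
Putting it together: dwu.sadn.mjijz.
Syllable 1 is /dwu/: onset /dw/, nucleus /u/, coda ∅.

none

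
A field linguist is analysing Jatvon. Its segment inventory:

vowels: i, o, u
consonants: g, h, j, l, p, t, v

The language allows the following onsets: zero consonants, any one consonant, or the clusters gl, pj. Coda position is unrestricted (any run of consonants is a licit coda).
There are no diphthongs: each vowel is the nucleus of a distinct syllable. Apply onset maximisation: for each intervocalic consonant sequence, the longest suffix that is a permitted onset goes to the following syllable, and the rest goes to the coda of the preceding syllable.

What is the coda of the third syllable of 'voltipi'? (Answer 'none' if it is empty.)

none

The vowels are o, i, i — 3 nuclei, so 3 syllables.
Between /o/ (V1) and /i/ (V2): /lt/ splits as /l/ + /t/ (/t/ is the longest suffix that is a licit onset).
Between /i/ (V2) and /i/ (V3): /p/ is a single consonant, so it becomes the next onset.
Result: vol.ti.pi.
Syllable 3 is /pi/: onset /p/, nucleus /i/, coda ∅.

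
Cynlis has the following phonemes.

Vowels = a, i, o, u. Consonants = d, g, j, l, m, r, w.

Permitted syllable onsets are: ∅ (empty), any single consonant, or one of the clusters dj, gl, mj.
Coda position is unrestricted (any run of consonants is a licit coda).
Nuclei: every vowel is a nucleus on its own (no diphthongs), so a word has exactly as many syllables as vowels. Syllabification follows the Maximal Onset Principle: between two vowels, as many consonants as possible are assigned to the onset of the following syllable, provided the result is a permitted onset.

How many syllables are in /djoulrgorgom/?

4

Vowels present: o, u, o, o; each is a nucleus, giving 4 syllables.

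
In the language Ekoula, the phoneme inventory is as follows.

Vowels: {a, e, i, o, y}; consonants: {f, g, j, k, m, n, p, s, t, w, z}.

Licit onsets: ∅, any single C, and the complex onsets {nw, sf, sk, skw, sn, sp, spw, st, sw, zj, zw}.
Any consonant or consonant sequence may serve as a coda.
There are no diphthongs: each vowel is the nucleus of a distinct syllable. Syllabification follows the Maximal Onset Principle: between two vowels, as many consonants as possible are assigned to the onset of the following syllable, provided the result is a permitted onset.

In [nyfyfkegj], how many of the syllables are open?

1

The vowels are y, y, e — 3 nuclei, so 3 syllables.
/y…y/ gap (V1→V2): /f/ → onset of the next syllable (single consonants are always licit onsets).
/y…e/ gap (V2→V3): /fk/; trying suffixes from longest down, /k/ is the first permitted one, so coda /f/ | onset /k/.
Result: ny.fyf.kegj.
Classifying each syllable: /ny/ (open), /fyf/ (closed), /kegj/ (closed).
Open syllables: 1.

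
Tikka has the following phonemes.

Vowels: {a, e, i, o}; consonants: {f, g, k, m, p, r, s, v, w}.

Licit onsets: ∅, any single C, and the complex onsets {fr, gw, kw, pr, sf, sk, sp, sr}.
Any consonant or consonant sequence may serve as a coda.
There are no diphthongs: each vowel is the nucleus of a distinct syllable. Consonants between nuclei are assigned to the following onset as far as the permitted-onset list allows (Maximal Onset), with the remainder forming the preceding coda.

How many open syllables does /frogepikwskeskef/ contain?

3

The vowels are o, e, i, e, e — 5 nuclei, so 5 syllables.
Between /o/ (V1) and /e/ (V2): /g/ → onset of the next syllable (single consonants are always licit onsets).
Between /e/ (V2) and /i/ (V3): /p/ is a single consonant, so it becomes the next onset.
Between /i/ (V3) and /e/ (V4): /kwsk/ — longest licit onset from the right is /sk/, leaving /kw/ as coda.
Between /e/ (V4) and /e/ (V5): cluster /sk/ — /sk/ is itself a permitted onset, so the whole cluster goes right; preceding coda = ∅.
Result: fro.ge.pikw.ske.skef.
Classifying each syllable: /fro/ (open), /ge/ (open), /pikw/ (closed), /ske/ (open), /skef/ (closed).
Open syllables: 3.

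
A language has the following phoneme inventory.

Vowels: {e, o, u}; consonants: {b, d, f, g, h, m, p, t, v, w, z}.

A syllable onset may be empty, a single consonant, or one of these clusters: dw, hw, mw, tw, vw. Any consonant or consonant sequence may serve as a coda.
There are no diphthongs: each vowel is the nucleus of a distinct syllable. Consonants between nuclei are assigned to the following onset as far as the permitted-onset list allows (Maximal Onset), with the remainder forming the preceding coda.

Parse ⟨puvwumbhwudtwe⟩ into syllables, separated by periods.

Nuclei (vowels): u, u, u, e → 4 syllables.
Between /u/ (V1) and /u/ (V2): /vw/ — entire cluster is a permitted onset → onset /vw/, coda ∅.
Between /u/ (V2) and /u/ (V3): /mbhw/; trying suffixes from longest down, /hw/ is the first permitted one, so coda /mb/ | onset /hw/.
Between /u/ (V3) and /e/ (V4): cluster /dtw/ — the longest permitted-onset suffix is /tw/; onset = /tw/, preceding coda = /d/.

pu.vwumb.hwud.twe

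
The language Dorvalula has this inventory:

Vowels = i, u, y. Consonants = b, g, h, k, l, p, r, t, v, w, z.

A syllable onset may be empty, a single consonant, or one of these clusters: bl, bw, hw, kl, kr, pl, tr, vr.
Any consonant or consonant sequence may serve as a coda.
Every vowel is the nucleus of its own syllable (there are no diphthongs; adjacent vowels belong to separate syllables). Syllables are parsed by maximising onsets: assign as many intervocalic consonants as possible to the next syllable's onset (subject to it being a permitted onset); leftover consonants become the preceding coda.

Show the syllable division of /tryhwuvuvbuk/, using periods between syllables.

try.hwu.vuv.buk

The vowels are y, u, u, u — 4 nuclei, so 4 syllables.
Between /y/ (V1) and /u/ (V2): /hw/ — entire cluster is a permitted onset → onset /hw/, coda ∅.
Between /u/ (V2) and /u/ (V3): /v/ is a single consonant, so it becomes the next onset.
Between /u/ (V3) and /u/ (V4): /vb/; trying suffixes from longest down, /b/ is the first permitted one, so coda /v/ | onset /b/.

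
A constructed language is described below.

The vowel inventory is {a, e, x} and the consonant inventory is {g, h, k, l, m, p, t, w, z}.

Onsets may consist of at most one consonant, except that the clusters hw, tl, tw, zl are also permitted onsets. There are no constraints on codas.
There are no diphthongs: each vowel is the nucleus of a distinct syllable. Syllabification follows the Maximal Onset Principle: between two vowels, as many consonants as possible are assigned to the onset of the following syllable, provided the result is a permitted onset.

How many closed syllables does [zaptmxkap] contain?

2

Vowels present: a, x, a; each is a nucleus, giving 3 syllables.
V1 /a/ – V2 /x/: cluster /ptm/ — the longest permitted-onset suffix is /m/; onset = /m/, preceding coda = /pt/.
V2 /x/ – V3 /a/: /k/ is a single consonant, so it becomes the next onset.
Result: zapt.mx.kap.
Classifying each syllable: /zapt/ (closed), /mx/ (open), /kap/ (closed).
Closed syllables: 2.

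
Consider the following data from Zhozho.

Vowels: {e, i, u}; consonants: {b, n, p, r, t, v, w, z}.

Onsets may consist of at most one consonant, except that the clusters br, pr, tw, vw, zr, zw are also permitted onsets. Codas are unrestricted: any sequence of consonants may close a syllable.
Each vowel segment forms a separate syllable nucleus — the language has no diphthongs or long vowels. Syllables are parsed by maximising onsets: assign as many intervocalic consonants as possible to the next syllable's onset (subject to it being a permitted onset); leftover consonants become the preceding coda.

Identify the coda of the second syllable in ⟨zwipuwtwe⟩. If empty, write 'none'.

The vowels are i, u, e — 3 nuclei, so 3 syllables.
Between /i/ (V1) and /u/ (V2): /p/ → onset of the next syllable (single consonants are always licit onsets).
Between /u/ (V2) and /e/ (V3): /wtw/ splits as /w/ + /tw/ (/tw/ is the longest suffix that is a licit onset).
Putting it together: zwi.puw.twe.
Syllable 2 is /puw/: onset /p/, nucleus /u/, coda /w/.

w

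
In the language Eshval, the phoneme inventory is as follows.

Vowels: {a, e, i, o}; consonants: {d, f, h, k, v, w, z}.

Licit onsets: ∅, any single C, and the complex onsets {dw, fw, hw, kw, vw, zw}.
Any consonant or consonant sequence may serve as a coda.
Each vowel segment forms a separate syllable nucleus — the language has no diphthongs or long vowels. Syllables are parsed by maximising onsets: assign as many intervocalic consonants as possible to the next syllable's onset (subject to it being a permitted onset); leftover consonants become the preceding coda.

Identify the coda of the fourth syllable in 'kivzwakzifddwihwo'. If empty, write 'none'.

none

The vowels are i, a, i, i, o — 5 nuclei, so 5 syllables.
V1 /i/ – V2 /a/: /vzw/; trying suffixes from longest down, /zw/ is the first permitted one, so coda /v/ | onset /zw/.
V2 /a/ – V3 /i/: /kz/; trying suffixes from longest down, /z/ is the first permitted one, so coda /k/ | onset /z/.
V3 /i/ – V4 /i/: cluster /fddw/ — the longest permitted-onset suffix is /dw/; onset = /dw/, preceding coda = /fd/.
V4 /i/ – V5 /o/: cluster /hw/ — /hw/ is itself a permitted onset, so the whole cluster goes right; preceding coda = ∅.
So the parse is kiv.zwak.zifd.dwi.hwo.
Syllable 4 is /dwi/: onset /dw/, nucleus /i/, coda ∅.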